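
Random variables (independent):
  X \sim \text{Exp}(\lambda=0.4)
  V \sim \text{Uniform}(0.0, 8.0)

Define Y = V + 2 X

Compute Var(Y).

For independent RVs: Var(aX + bY) = a²Var(X) + b²Var(Y)
Var(X) = 6.25
Var(V) = 5.3333333
Var(Y) = 2²*6.25 + 1²*5.3333333
= 4*6.25 + 1*5.3333333 = 30.333333

30.333333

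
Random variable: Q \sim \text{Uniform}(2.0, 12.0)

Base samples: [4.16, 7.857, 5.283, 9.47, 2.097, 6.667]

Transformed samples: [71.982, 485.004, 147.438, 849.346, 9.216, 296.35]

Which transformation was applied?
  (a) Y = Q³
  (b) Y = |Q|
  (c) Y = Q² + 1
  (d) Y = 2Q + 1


Checking option (a) Y = Q³:
  Q = 4.16 -> Y = 71.982 ✓
  Q = 7.857 -> Y = 485.004 ✓
  Q = 5.283 -> Y = 147.438 ✓
All samples match this transformation.

(a) Q³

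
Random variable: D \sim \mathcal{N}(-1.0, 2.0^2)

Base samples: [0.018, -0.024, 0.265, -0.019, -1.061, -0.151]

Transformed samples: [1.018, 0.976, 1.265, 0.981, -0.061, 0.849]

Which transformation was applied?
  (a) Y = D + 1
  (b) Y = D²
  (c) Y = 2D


Checking option (a) Y = D + 1:
  D = 0.018 -> Y = 1.018 ✓
  D = -0.024 -> Y = 0.976 ✓
  D = 0.265 -> Y = 1.265 ✓
All samples match this transformation.

(a) D + 1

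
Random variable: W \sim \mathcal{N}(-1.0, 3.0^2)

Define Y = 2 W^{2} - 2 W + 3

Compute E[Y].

E[Y] = 2*E[W²] - 2*E[W] + 3
E[W] = -1
E[W²] = Var(W) + (E[W])² = 9 + 1 = 10
E[Y] = 2*10 - 2*(-1) + 3 = 25

25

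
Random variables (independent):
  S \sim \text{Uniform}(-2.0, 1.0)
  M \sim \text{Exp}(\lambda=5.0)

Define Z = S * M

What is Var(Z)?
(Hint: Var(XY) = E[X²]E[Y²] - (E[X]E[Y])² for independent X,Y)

Var(XY) = E[X²]E[Y²] - (E[X]E[Y])²
E[S] = -0.5, Var(S) = 0.75
E[M] = 0.2, Var(M) = 0.04
E[S²] = 0.75 + (-0.5)² = 1
E[M²] = 0.04 + 0.2² = 0.08
Var(Z) = 1*0.08 - (-0.5*0.2)²
= 0.08 - 0.01 = 0.07

0.07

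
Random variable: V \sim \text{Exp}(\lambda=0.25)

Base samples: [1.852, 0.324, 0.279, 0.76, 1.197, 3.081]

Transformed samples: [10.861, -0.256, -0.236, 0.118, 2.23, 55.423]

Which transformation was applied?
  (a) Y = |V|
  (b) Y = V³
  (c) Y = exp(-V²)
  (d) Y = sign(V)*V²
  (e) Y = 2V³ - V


Checking option (e) Y = 2V³ - V:
  V = 1.852 -> Y = 10.861 ✓
  V = 0.324 -> Y = -0.256 ✓
  V = 0.279 -> Y = -0.236 ✓
All samples match this transformation.

(e) 2V³ - V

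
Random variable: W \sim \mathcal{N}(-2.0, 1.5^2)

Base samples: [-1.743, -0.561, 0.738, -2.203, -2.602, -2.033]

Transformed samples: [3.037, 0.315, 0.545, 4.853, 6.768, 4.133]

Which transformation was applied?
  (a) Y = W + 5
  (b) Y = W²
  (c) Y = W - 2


Checking option (b) Y = W²:
  W = -1.743 -> Y = 3.037 ✓
  W = -0.561 -> Y = 0.315 ✓
  W = 0.738 -> Y = 0.545 ✓
All samples match this transformation.

(b) W²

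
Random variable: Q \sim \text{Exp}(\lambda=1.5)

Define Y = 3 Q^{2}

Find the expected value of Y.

E[Y] = 3*E[Q²]
E[Q] = 0.66666667
E[Q²] = Var(Q) + (E[Q])² = 0.44444444 + 0.44444444 = 0.88888889
E[Y] = 3*0.88888889 = 2.6666667

2.6666667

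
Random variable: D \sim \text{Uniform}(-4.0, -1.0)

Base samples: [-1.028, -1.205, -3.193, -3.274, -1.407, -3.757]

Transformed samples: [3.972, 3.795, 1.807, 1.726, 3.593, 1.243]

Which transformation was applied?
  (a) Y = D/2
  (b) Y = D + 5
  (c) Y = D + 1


Checking option (b) Y = D + 5:
  D = -1.028 -> Y = 3.972 ✓
  D = -1.205 -> Y = 3.795 ✓
  D = -3.193 -> Y = 1.807 ✓
All samples match this transformation.

(b) D + 5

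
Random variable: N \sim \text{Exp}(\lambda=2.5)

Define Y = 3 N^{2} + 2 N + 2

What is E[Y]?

E[Y] = 3*E[N²] + 2*E[N] + 2
E[N] = 0.4
E[N²] = Var(N) + (E[N])² = 0.16 + 0.16 = 0.32
E[Y] = 3*0.32 + 2*0.4 + 2 = 3.76

3.76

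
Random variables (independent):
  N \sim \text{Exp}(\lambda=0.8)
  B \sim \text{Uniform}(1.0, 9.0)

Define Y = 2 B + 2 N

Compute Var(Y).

For independent RVs: Var(aX + bY) = a²Var(X) + b²Var(Y)
Var(N) = 1.5625
Var(B) = 5.3333333
Var(Y) = 2²*1.5625 + 2²*5.3333333
= 4*1.5625 + 4*5.3333333 = 27.583333

27.583333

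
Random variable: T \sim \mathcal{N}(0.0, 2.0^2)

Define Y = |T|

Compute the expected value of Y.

For X ~ N(0, 2.0²), E[|X|] = sigma * sqrt(2/pi)
= 2.0 * sqrt(2/pi) = 1.5957691

1.5957691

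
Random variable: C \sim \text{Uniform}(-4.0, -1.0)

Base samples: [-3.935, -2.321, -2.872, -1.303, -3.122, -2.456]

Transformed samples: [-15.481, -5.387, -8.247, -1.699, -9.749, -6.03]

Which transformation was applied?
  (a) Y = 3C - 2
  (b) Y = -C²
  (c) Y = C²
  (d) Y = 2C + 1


Checking option (b) Y = -C²:
  C = -3.935 -> Y = -15.481 ✓
  C = -2.321 -> Y = -5.387 ✓
  C = -2.872 -> Y = -8.247 ✓
All samples match this transformation.

(b) -C²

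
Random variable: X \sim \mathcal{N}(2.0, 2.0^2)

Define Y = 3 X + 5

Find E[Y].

For Y = 3X + 5:
E[Y] = 3 * E[X] + 5
E[X] = 2.0 = 2
E[Y] = 3 * 2 + 5 = 11

11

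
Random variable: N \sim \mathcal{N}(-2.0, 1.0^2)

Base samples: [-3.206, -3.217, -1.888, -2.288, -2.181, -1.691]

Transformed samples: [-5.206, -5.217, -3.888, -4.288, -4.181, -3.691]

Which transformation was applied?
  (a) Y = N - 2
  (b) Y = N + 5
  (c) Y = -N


Checking option (a) Y = N - 2:
  N = -3.206 -> Y = -5.206 ✓
  N = -3.217 -> Y = -5.217 ✓
  N = -1.888 -> Y = -3.888 ✓
All samples match this transformation.

(a) N - 2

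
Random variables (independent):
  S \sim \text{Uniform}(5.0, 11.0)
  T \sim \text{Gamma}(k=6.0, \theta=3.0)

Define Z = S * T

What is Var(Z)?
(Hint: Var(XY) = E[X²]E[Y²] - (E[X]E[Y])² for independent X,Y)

Var(XY) = E[X²]E[Y²] - (E[X]E[Y])²
E[S] = 8, Var(S) = 3
E[T] = 18, Var(T) = 54
E[S²] = 3 + 8² = 67
E[T²] = 54 + 18² = 378
Var(Z) = 67*378 - (8*18)²
= 25326 - 20736 = 4590

4590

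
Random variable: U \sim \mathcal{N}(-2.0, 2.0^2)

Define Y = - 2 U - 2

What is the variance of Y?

For Y = aU + b: Var(Y) = a² * Var(U)
Var(U) = 2.0^2 = 4
Var(Y) = (-2)² * 4 = 4 * 4 = 16

16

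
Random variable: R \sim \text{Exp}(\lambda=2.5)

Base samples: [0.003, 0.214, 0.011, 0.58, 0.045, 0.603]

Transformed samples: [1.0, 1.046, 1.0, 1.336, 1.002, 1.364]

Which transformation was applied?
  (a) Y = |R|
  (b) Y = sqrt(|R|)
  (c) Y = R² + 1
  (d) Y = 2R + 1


Checking option (c) Y = R² + 1:
  R = 0.003 -> Y = 1.0 ✓
  R = 0.214 -> Y = 1.046 ✓
  R = 0.011 -> Y = 1.0 ✓
All samples match this transformation.

(c) R² + 1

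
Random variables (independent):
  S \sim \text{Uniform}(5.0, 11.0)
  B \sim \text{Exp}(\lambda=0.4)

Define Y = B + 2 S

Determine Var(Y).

For independent RVs: Var(aX + bY) = a²Var(X) + b²Var(Y)
Var(S) = 3
Var(B) = 6.25
Var(Y) = 2²*3 + 1²*6.25
= 4*3 + 1*6.25 = 18.25

18.25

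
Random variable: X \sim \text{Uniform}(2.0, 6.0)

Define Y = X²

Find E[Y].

Using E[X²] = Var(X) + (E[X])²:
E[X] = 4
Var(X) = (6 - 2)^2/12 = 1.3333333
E[X²] = 1.3333333 + 4² = 1.3333333 + 16 = 17.333333

17.333333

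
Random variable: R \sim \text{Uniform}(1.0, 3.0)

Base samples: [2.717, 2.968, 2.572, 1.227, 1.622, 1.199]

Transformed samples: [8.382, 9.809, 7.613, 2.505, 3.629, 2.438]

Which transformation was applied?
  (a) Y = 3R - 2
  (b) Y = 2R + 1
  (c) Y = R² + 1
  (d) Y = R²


Checking option (c) Y = R² + 1:
  R = 2.717 -> Y = 8.382 ✓
  R = 2.968 -> Y = 9.809 ✓
  R = 2.572 -> Y = 7.613 ✓
All samples match this transformation.

(c) R² + 1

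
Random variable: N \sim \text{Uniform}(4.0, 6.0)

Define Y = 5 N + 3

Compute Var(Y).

For Y = aN + b: Var(Y) = a² * Var(N)
Var(N) = (6 - 4)^2/12 = 0.33333333
Var(Y) = 5² * 0.33333333 = 25 * 0.33333333 = 8.3333333

8.3333333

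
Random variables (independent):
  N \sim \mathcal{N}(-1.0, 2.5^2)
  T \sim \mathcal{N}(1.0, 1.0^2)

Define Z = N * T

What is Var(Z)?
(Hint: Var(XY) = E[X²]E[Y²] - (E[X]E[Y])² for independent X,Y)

Var(XY) = E[X²]E[Y²] - (E[X]E[Y])²
E[N] = -1, Var(N) = 6.25
E[T] = 1, Var(T) = 1
E[N²] = 6.25 + (-1)² = 7.25
E[T²] = 1 + 1² = 2
Var(Z) = 7.25*2 - (-1*1)²
= 14.5 - 1 = 13.5

13.5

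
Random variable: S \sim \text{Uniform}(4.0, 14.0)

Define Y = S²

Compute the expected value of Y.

Using E[X²] = Var(X) + (E[X])²:
E[S] = 9
Var(S) = (14 - 4)^2/12 = 8.3333333
E[S²] = 8.3333333 + 9² = 8.3333333 + 81 = 89.333333

89.333333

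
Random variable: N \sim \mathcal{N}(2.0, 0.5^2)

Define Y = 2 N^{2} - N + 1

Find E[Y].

E[Y] = 2*E[N²] - 1*E[N] + 1
E[N] = 2
E[N²] = Var(N) + (E[N])² = 0.25 + 4 = 4.25
E[Y] = 2*4.25 - 1*2 + 1 = 7.5

7.5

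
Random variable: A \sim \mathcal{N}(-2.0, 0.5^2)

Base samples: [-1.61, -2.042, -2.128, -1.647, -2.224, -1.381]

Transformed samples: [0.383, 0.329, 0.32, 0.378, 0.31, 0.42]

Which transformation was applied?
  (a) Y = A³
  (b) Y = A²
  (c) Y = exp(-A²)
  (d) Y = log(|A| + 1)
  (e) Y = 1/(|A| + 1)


Checking option (e) Y = 1/(|A| + 1):
  A = -1.61 -> Y = 0.383 ✓
  A = -2.042 -> Y = 0.329 ✓
  A = -2.128 -> Y = 0.32 ✓
All samples match this transformation.

(e) 1/(|A| + 1)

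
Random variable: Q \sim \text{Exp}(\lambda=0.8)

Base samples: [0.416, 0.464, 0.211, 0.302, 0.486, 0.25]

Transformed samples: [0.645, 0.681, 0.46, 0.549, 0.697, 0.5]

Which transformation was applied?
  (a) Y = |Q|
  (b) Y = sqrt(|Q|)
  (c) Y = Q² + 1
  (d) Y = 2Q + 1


Checking option (b) Y = sqrt(|Q|):
  Q = 0.416 -> Y = 0.645 ✓
  Q = 0.464 -> Y = 0.681 ✓
  Q = 0.211 -> Y = 0.46 ✓
All samples match this transformation.

(b) sqrt(|Q|)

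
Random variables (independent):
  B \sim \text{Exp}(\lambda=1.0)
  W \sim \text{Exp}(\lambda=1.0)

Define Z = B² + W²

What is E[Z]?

E[Z] = E[B²] + E[W²]
E[B²] = Var(B) + E[B]² = 1 + 1 = 2
E[W²] = Var(W) + E[W]² = 1 + 1 = 2
E[Z] = 2 + 2 = 4

4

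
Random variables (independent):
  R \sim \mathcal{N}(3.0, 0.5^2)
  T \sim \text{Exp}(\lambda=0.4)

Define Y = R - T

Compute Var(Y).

For independent RVs: Var(aX + bY) = a²Var(X) + b²Var(Y)
Var(R) = 0.25
Var(T) = 6.25
Var(Y) = 1²*0.25 + (-1)²*6.25
= 1*0.25 + 1*6.25 = 6.5

6.5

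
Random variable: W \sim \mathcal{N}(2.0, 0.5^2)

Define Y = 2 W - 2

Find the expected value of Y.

For Y = 2W - 2:
E[Y] = 2 * E[W] - 2
E[W] = 2.0 = 2
E[Y] = 2 * 2 - 2 = 2

2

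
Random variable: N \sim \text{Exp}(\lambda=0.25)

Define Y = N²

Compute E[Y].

E[N²] = Var(N) + (E[N])² = 16 + 16 = 32

32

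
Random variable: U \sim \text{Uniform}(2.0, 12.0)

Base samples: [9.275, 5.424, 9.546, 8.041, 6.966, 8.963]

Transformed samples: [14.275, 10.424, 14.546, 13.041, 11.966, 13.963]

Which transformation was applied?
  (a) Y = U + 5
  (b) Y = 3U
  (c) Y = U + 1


Checking option (a) Y = U + 5:
  U = 9.275 -> Y = 14.275 ✓
  U = 5.424 -> Y = 10.424 ✓
  U = 9.546 -> Y = 14.546 ✓
All samples match this transformation.

(a) U + 5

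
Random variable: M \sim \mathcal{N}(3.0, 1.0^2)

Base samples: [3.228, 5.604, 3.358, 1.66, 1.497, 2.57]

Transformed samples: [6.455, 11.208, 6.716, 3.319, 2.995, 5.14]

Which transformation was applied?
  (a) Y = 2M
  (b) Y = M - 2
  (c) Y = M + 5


Checking option (a) Y = 2M:
  M = 3.228 -> Y = 6.455 ✓
  M = 5.604 -> Y = 11.208 ✓
  M = 3.358 -> Y = 6.716 ✓
All samples match this transformation.

(a) 2M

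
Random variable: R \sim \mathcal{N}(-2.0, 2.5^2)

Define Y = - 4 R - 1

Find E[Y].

For Y = -4R - 1:
E[Y] = -4 * E[R] - 1
E[R] = -2.0 = -2
E[Y] = -4 * (-2) - 1 = 7

7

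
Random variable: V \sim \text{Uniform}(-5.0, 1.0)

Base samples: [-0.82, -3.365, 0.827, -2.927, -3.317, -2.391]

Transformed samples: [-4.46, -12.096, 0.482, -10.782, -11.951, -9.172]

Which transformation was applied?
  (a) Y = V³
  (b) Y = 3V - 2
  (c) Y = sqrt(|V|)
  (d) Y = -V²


Checking option (b) Y = 3V - 2:
  V = -0.82 -> Y = -4.46 ✓
  V = -3.365 -> Y = -12.096 ✓
  V = 0.827 -> Y = 0.482 ✓
All samples match this transformation.

(b) 3V - 2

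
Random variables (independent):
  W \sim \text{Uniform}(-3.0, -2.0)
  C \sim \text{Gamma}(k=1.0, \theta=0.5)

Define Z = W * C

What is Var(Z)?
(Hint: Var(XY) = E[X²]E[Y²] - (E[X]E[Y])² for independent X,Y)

Var(XY) = E[X²]E[Y²] - (E[X]E[Y])²
E[W] = -2.5, Var(W) = 0.083333333
E[C] = 0.5, Var(C) = 0.25
E[W²] = 0.083333333 + (-2.5)² = 6.3333333
E[C²] = 0.25 + 0.5² = 0.5
Var(Z) = 6.3333333*0.5 - (-2.5*0.5)²
= 3.1666667 - 1.5625 = 1.6041667

1.6041667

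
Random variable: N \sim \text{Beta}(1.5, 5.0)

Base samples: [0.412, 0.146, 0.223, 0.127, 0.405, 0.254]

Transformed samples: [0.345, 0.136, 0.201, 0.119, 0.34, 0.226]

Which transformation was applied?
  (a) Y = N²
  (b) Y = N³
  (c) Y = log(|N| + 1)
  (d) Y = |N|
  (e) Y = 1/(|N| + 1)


Checking option (c) Y = log(|N| + 1):
  N = 0.412 -> Y = 0.345 ✓
  N = 0.146 -> Y = 0.136 ✓
  N = 0.223 -> Y = 0.201 ✓
All samples match this transformation.

(c) log(|N| + 1)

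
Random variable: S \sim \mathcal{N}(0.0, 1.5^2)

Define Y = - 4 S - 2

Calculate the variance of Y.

For Y = aS + b: Var(Y) = a² * Var(S)
Var(S) = 1.5^2 = 2.25
Var(Y) = (-4)² * 2.25 = 16 * 2.25 = 36

36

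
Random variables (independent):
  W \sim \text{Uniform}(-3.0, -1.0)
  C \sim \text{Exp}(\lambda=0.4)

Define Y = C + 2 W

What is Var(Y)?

For independent RVs: Var(aX + bY) = a²Var(X) + b²Var(Y)
Var(W) = 0.33333333
Var(C) = 6.25
Var(Y) = 2²*0.33333333 + 1²*6.25
= 4*0.33333333 + 1*6.25 = 7.5833333

7.5833333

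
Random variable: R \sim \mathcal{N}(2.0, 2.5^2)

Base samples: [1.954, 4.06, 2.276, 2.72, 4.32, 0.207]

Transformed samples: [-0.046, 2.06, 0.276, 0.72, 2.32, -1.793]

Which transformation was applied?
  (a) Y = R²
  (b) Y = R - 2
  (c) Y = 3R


Checking option (b) Y = R - 2:
  R = 1.954 -> Y = -0.046 ✓
  R = 4.06 -> Y = 2.06 ✓
  R = 2.276 -> Y = 0.276 ✓
All samples match this transformation.

(b) R - 2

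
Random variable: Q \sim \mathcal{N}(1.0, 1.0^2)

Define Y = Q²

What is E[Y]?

E[Q²] = Var(Q) + (E[Q])² = 1 + 1 = 2

2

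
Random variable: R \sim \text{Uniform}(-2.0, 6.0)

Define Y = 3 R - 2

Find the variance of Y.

For Y = aR + b: Var(Y) = a² * Var(R)
Var(R) = (6 + 2)^2/12 = 5.3333333
Var(Y) = 3² * 5.3333333 = 9 * 5.3333333 = 48

48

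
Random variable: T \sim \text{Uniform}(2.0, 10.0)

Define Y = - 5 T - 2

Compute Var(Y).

For Y = aT + b: Var(Y) = a² * Var(T)
Var(T) = (10 - 2)^2/12 = 5.3333333
Var(Y) = (-5)² * 5.3333333 = 25 * 5.3333333 = 133.33333

133.33333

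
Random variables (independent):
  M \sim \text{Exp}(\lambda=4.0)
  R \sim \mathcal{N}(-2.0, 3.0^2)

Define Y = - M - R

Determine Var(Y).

For independent RVs: Var(aX + bY) = a²Var(X) + b²Var(Y)
Var(M) = 0.0625
Var(R) = 9
Var(Y) = (-1)²*0.0625 + (-1)²*9
= 1*0.0625 + 1*9 = 9.0625

9.0625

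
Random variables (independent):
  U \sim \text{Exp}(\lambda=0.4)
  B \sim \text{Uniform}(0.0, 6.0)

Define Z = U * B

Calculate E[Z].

For independent RVs: E[XY] = E[X]*E[Y]
E[U] = 2.5
E[B] = 3
E[Z] = 2.5 * 3 = 7.5

7.5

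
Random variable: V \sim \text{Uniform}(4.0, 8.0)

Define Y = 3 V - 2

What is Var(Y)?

For Y = aV + b: Var(Y) = a² * Var(V)
Var(V) = (8 - 4)^2/12 = 1.3333333
Var(Y) = 3² * 1.3333333 = 9 * 1.3333333 = 12

12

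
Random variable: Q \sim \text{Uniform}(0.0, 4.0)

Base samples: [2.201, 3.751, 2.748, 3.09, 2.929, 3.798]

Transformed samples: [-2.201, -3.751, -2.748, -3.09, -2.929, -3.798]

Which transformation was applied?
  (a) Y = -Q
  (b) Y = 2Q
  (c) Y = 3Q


Checking option (a) Y = -Q:
  Q = 2.201 -> Y = -2.201 ✓
  Q = 3.751 -> Y = -3.751 ✓
  Q = 2.748 -> Y = -2.748 ✓
All samples match this transformation.

(a) -Q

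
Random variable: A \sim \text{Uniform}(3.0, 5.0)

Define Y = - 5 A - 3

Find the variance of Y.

For Y = aA + b: Var(Y) = a² * Var(A)
Var(A) = (5 - 3)^2/12 = 0.33333333
Var(Y) = (-5)² * 0.33333333 = 25 * 0.33333333 = 8.3333333

8.3333333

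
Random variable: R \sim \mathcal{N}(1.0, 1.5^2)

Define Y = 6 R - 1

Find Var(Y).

For Y = aR + b: Var(Y) = a² * Var(R)
Var(R) = 1.5^2 = 2.25
Var(Y) = 6² * 2.25 = 36 * 2.25 = 81

81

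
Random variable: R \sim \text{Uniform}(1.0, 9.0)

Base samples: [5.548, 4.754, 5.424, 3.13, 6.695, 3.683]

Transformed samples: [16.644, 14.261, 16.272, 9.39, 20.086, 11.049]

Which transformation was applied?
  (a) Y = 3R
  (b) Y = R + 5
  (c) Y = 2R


Checking option (a) Y = 3R:
  R = 5.548 -> Y = 16.644 ✓
  R = 4.754 -> Y = 14.261 ✓
  R = 5.424 -> Y = 16.272 ✓
All samples match this transformation.

(a) 3R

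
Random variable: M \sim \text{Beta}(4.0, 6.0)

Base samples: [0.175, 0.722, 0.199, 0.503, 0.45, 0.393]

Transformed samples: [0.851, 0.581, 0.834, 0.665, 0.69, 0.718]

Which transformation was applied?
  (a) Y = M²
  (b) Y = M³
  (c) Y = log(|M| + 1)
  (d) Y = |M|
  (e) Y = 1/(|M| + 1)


Checking option (e) Y = 1/(|M| + 1):
  M = 0.175 -> Y = 0.851 ✓
  M = 0.722 -> Y = 0.581 ✓
  M = 0.199 -> Y = 0.834 ✓
All samples match this transformation.

(e) 1/(|M| + 1)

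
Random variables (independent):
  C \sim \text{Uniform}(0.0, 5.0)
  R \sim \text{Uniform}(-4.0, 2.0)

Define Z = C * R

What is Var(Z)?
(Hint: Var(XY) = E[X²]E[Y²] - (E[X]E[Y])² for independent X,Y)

Var(XY) = E[X²]E[Y²] - (E[X]E[Y])²
E[C] = 2.5, Var(C) = 2.0833333
E[R] = -1, Var(R) = 3
E[C²] = 2.0833333 + 2.5² = 8.3333333
E[R²] = 3 + (-1)² = 4
Var(Z) = 8.3333333*4 - (2.5*(-1))²
= 33.333333 - 6.25 = 27.083333

27.083333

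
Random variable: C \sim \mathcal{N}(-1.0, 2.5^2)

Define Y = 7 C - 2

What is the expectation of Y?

For Y = 7C - 2:
E[Y] = 7 * E[C] - 2
E[C] = -1.0 = -1
E[Y] = 7 * (-1) - 2 = -9

-9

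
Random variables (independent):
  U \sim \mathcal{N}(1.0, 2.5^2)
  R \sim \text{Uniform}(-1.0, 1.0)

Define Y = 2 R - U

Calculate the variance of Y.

For independent RVs: Var(aX + bY) = a²Var(X) + b²Var(Y)
Var(U) = 6.25
Var(R) = 0.33333333
Var(Y) = (-1)²*6.25 + 2²*0.33333333
= 1*6.25 + 4*0.33333333 = 7.5833333

7.5833333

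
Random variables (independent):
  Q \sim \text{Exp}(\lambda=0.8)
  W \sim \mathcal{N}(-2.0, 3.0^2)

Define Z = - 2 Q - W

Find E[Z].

E[Z] = -2*E[Q] - 1*E[W]
E[Q] = 1.25
E[W] = -2
E[Z] = -2*1.25 - 1*(-2) = -0.5

-0.5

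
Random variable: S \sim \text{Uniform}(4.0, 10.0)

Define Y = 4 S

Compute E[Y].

For Y = 4S:
E[Y] = 4 * E[S]
E[S] = (4 + 10)/2 = 7
E[Y] = 4 * 7 = 28

28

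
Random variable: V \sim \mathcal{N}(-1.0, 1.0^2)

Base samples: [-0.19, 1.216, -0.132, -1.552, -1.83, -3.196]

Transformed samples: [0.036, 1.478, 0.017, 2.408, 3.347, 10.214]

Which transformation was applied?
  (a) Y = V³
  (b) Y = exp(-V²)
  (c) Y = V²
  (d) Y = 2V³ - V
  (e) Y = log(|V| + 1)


Checking option (c) Y = V²:
  V = -0.19 -> Y = 0.036 ✓
  V = 1.216 -> Y = 1.478 ✓
  V = -0.132 -> Y = 0.017 ✓
All samples match this transformation.

(c) V²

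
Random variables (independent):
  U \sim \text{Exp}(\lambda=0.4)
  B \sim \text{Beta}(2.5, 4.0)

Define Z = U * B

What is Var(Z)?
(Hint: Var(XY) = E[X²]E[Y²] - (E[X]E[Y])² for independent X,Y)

Var(XY) = E[X²]E[Y²] - (E[X]E[Y])²
E[U] = 2.5, Var(U) = 6.25
E[B] = 0.38461538, Var(B) = 0.031558185
E[U²] = 6.25 + 2.5² = 12.5
E[B²] = 0.031558185 + 0.38461538² = 0.17948718
Var(Z) = 12.5*0.17948718 - (2.5*0.38461538)²
= 2.2435897 - 0.92455621 = 1.3190335

1.3190335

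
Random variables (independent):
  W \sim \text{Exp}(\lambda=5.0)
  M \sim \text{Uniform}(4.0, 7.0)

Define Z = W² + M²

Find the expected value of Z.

E[Z] = E[W²] + E[M²]
E[W²] = Var(W) + E[W]² = 0.04 + 0.04 = 0.08
E[M²] = Var(M) + E[M]² = 0.75 + 30.25 = 31
E[Z] = 0.08 + 31 = 31.08

31.08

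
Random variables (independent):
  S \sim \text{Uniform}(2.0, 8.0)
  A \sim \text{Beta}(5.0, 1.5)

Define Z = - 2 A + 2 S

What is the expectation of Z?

E[Z] = 2*E[S] - 2*E[A]
E[S] = 5
E[A] = 0.76923077
E[Z] = 2*5 - 2*0.76923077 = 8.4615385

8.4615385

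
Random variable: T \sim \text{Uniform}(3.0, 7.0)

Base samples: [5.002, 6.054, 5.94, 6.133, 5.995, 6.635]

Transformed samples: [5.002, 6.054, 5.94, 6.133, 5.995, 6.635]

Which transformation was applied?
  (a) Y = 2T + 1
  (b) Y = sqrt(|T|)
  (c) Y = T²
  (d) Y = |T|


Checking option (d) Y = |T|:
  T = 5.002 -> Y = 5.002 ✓
  T = 6.054 -> Y = 6.054 ✓
  T = 5.94 -> Y = 5.94 ✓
All samples match this transformation.

(d) |T|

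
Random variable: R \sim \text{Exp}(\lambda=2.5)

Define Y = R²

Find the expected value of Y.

Using E[X²] = Var(X) + (E[X])²:
E[R] = 0.4
Var(R) = 1/2.5^2 = 0.16
E[R²] = 0.16 + 0.4² = 0.16 + 0.16 = 0.32

0.32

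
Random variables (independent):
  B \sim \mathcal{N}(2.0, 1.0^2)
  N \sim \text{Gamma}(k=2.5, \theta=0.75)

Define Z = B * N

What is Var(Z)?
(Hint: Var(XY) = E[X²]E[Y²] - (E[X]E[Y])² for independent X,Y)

Var(XY) = E[X²]E[Y²] - (E[X]E[Y])²
E[B] = 2, Var(B) = 1
E[N] = 1.875, Var(N) = 1.40625
E[B²] = 1 + 2² = 5
E[N²] = 1.40625 + 1.875² = 4.921875
Var(Z) = 5*4.921875 - (2*1.875)²
= 24.609375 - 14.0625 = 10.546875

10.546875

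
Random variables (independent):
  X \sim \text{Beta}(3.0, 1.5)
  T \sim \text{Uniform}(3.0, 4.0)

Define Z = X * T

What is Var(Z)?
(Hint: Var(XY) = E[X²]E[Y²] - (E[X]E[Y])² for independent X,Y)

Var(XY) = E[X²]E[Y²] - (E[X]E[Y])²
E[X] = 0.66666667, Var(X) = 0.04040404
E[T] = 3.5, Var(T) = 0.083333333
E[X²] = 0.04040404 + 0.66666667² = 0.48484848
E[T²] = 0.083333333 + 3.5² = 12.333333
Var(Z) = 0.48484848*12.333333 - (0.66666667*3.5)²
= 5.979798 - 5.4444444 = 0.53535354

0.53535354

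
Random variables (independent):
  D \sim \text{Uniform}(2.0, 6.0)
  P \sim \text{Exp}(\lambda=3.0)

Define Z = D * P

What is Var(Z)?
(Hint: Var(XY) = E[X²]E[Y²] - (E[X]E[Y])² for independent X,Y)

Var(XY) = E[X²]E[Y²] - (E[X]E[Y])²
E[D] = 4, Var(D) = 1.3333333
E[P] = 0.33333333, Var(P) = 0.11111111
E[D²] = 1.3333333 + 4² = 17.333333
E[P²] = 0.11111111 + 0.33333333² = 0.22222222
Var(Z) = 17.333333*0.22222222 - (4*0.33333333)²
= 3.8518519 - 1.7777778 = 2.0740741

2.0740741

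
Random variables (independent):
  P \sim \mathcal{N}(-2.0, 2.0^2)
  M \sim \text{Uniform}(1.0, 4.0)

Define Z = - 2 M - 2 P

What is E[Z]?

E[Z] = -2*E[P] - 2*E[M]
E[P] = -2
E[M] = 2.5
E[Z] = -2*(-2) - 2*2.5 = -1

-1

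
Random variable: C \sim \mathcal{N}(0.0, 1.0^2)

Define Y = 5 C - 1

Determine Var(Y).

For Y = aC + b: Var(Y) = a² * Var(C)
Var(C) = 1.0^2 = 1
Var(Y) = 5² * 1 = 25 * 1 = 25

25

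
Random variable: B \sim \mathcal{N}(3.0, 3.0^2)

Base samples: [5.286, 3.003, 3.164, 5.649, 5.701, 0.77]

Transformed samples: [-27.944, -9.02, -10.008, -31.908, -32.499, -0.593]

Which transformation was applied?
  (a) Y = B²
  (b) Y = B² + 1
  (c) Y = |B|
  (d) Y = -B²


Checking option (d) Y = -B²:
  B = 5.286 -> Y = -27.944 ✓
  B = 3.003 -> Y = -9.02 ✓
  B = 3.164 -> Y = -10.008 ✓
All samples match this transformation.

(d) -B²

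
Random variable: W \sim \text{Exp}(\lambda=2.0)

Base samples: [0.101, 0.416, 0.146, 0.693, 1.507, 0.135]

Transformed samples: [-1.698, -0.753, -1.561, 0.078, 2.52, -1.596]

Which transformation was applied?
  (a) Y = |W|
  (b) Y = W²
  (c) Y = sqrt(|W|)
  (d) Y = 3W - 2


Checking option (d) Y = 3W - 2:
  W = 0.101 -> Y = -1.698 ✓
  W = 0.416 -> Y = -0.753 ✓
  W = 0.146 -> Y = -1.561 ✓
All samples match this transformation.

(d) 3W - 2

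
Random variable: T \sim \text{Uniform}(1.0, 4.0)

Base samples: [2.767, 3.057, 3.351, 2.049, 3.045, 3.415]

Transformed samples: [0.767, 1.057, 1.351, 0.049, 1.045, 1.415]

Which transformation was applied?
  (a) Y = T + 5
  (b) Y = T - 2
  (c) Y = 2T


Checking option (b) Y = T - 2:
  T = 2.767 -> Y = 0.767 ✓
  T = 3.057 -> Y = 1.057 ✓
  T = 3.351 -> Y = 1.351 ✓
All samples match this transformation.

(b) T - 2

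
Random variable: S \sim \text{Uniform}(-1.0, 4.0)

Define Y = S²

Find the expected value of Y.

Using E[X²] = Var(X) + (E[X])²:
E[S] = 1.5
Var(S) = (4 + 1)^2/12 = 2.0833333
E[S²] = 2.0833333 + 1.5² = 2.0833333 + 2.25 = 4.3333333

4.3333333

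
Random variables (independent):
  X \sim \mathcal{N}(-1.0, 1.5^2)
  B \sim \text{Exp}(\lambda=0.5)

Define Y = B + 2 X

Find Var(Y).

For independent RVs: Var(aX + bY) = a²Var(X) + b²Var(Y)
Var(X) = 2.25
Var(B) = 4
Var(Y) = 2²*2.25 + 1²*4
= 4*2.25 + 1*4 = 13

13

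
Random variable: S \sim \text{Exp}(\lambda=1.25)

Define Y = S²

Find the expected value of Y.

Using E[X²] = Var(X) + (E[X])²:
E[S] = 0.8
Var(S) = 1/1.25^2 = 0.64
E[S²] = 0.64 + 0.8² = 0.64 + 0.64 = 1.28

1.28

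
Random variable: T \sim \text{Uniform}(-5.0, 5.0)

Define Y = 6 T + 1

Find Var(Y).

For Y = aT + b: Var(Y) = a² * Var(T)
Var(T) = (5 + 5)^2/12 = 8.3333333
Var(Y) = 6² * 8.3333333 = 36 * 8.3333333 = 300

300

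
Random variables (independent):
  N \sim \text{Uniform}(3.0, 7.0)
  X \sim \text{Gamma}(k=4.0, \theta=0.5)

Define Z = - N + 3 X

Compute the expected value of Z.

E[Z] = -1*E[N] + 3*E[X]
E[N] = 5
E[X] = 2
E[Z] = -1*5 + 3*2 = 1

1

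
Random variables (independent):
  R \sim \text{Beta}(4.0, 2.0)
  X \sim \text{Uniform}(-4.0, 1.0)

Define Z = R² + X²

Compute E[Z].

E[Z] = E[R²] + E[X²]
E[R²] = Var(R) + E[R]² = 0.031746032 + 0.44444444 = 0.47619048
E[X²] = Var(X) + E[X]² = 2.0833333 + 2.25 = 4.3333333
E[Z] = 0.47619048 + 4.3333333 = 4.8095238

4.8095238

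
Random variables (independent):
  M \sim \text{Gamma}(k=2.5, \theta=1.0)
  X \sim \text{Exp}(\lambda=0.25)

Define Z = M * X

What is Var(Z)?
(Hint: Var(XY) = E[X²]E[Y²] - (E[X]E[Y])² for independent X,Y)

Var(XY) = E[X²]E[Y²] - (E[X]E[Y])²
E[M] = 2.5, Var(M) = 2.5
E[X] = 4, Var(X) = 16
E[M²] = 2.5 + 2.5² = 8.75
E[X²] = 16 + 4² = 32
Var(Z) = 8.75*32 - (2.5*4)²
= 280 - 100 = 180

180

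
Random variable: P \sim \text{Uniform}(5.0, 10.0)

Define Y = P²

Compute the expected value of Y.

E[P²] = Var(P) + (E[P])² = 2.0833333 + 56.25 = 58.333333

58.333333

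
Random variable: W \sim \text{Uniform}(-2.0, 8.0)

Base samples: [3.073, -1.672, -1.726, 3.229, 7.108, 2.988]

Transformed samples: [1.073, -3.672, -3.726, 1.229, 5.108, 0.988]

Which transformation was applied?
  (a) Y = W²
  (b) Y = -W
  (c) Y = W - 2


Checking option (c) Y = W - 2:
  W = 3.073 -> Y = 1.073 ✓
  W = -1.672 -> Y = -3.672 ✓
  W = -1.726 -> Y = -3.726 ✓
All samples match this transformation.

(c) W - 2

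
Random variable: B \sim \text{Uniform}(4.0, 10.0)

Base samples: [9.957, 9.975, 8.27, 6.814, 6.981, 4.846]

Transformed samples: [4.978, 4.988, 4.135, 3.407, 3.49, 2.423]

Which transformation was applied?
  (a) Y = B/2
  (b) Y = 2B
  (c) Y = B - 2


Checking option (a) Y = B/2:
  B = 9.957 -> Y = 4.978 ✓
  B = 9.975 -> Y = 4.988 ✓
  B = 8.27 -> Y = 4.135 ✓
All samples match this transformation.

(a) B/2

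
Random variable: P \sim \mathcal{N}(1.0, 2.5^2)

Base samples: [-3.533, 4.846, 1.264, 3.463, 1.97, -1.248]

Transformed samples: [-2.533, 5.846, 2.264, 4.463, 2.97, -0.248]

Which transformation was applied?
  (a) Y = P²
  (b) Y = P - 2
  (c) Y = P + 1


Checking option (c) Y = P + 1:
  P = -3.533 -> Y = -2.533 ✓
  P = 4.846 -> Y = 5.846 ✓
  P = 1.264 -> Y = 2.264 ✓
All samples match this transformation.

(c) P + 1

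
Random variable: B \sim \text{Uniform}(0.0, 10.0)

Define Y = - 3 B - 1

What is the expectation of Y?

For Y = -3B - 1:
E[Y] = -3 * E[B] - 1
E[B] = (0 + 10)/2 = 5
E[Y] = -3 * 5 - 1 = -16

-16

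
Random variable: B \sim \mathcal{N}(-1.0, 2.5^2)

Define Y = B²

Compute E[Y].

E[B²] = Var(B) + (E[B])² = 6.25 + 1 = 7.25

7.25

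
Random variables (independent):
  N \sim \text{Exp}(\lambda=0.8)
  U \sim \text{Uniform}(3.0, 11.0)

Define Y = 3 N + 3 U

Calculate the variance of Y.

For independent RVs: Var(aX + bY) = a²Var(X) + b²Var(Y)
Var(N) = 1.5625
Var(U) = 5.3333333
Var(Y) = 3²*1.5625 + 3²*5.3333333
= 9*1.5625 + 9*5.3333333 = 62.0625

62.0625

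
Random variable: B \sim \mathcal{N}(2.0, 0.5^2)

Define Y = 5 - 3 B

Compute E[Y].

For Y = -3B + 5:
E[Y] = -3 * E[B] + 5
E[B] = 2.0 = 2
E[Y] = -3 * 2 + 5 = -1

-1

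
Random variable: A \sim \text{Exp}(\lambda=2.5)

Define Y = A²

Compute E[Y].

Using E[X²] = Var(X) + (E[X])²:
E[A] = 0.4
Var(A) = 1/2.5^2 = 0.16
E[A²] = 0.16 + 0.4² = 0.16 + 0.16 = 0.32

0.32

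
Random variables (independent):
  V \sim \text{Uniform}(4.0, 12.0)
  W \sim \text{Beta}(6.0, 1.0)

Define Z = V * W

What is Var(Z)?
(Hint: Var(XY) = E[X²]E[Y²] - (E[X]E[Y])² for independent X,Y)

Var(XY) = E[X²]E[Y²] - (E[X]E[Y])²
E[V] = 8, Var(V) = 5.3333333
E[W] = 0.85714286, Var(W) = 0.015306122
E[V²] = 5.3333333 + 8² = 69.333333
E[W²] = 0.015306122 + 0.85714286² = 0.75
Var(Z) = 69.333333*0.75 - (8*0.85714286)²
= 52 - 47.020408 = 4.9795918

4.9795918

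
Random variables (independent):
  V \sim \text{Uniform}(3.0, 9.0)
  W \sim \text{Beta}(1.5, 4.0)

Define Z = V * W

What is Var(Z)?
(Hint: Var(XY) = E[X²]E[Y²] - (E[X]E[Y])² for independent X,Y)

Var(XY) = E[X²]E[Y²] - (E[X]E[Y])²
E[V] = 6, Var(V) = 3
E[W] = 0.27272727, Var(W) = 0.03051494
E[V²] = 3 + 6² = 39
E[W²] = 0.03051494 + 0.27272727² = 0.1048951
Var(Z) = 39*0.1048951 - (6*0.27272727)²
= 4.0909091 - 2.677686 = 1.4132231

1.4132231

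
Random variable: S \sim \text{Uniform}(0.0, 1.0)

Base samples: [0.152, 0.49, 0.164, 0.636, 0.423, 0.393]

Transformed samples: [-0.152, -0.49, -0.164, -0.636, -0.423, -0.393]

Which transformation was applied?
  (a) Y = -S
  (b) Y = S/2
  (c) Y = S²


Checking option (a) Y = -S:
  S = 0.152 -> Y = -0.152 ✓
  S = 0.49 -> Y = -0.49 ✓
  S = 0.164 -> Y = -0.164 ✓
All samples match this transformation.

(a) -S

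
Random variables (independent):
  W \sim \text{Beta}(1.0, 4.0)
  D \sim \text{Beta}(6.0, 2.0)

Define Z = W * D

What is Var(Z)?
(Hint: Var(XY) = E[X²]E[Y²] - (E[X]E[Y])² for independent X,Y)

Var(XY) = E[X²]E[Y²] - (E[X]E[Y])²
E[W] = 0.2, Var(W) = 0.026666667
E[D] = 0.75, Var(D) = 0.020833333
E[W²] = 0.026666667 + 0.2² = 0.066666667
E[D²] = 0.020833333 + 0.75² = 0.58333333
Var(Z) = 0.066666667*0.58333333 - (0.2*0.75)²
= 0.038888889 - 0.0225 = 0.016388889

0.016388889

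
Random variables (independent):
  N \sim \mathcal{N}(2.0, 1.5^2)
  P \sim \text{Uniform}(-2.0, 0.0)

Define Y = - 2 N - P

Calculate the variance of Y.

For independent RVs: Var(aX + bY) = a²Var(X) + b²Var(Y)
Var(N) = 2.25
Var(P) = 0.33333333
Var(Y) = (-2)²*2.25 + (-1)²*0.33333333
= 4*2.25 + 1*0.33333333 = 9.3333333

9.3333333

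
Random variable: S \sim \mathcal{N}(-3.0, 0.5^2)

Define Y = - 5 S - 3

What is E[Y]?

For Y = -5S - 3:
E[Y] = -5 * E[S] - 3
E[S] = -3.0 = -3
E[Y] = -5 * (-3) - 3 = 12

12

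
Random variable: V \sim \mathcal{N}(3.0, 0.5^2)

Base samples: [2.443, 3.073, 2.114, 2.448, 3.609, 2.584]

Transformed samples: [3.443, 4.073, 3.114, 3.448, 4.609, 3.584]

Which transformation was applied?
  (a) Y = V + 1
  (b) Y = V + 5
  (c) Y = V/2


Checking option (a) Y = V + 1:
  V = 2.443 -> Y = 3.443 ✓
  V = 3.073 -> Y = 4.073 ✓
  V = 2.114 -> Y = 3.114 ✓
All samples match this transformation.

(a) V + 1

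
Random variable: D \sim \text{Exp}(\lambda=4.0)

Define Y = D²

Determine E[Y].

Using E[X²] = Var(X) + (E[X])²:
E[D] = 0.25
Var(D) = 1/4.0^2 = 0.0625
E[D²] = 0.0625 + 0.25² = 0.0625 + 0.0625 = 0.125

0.125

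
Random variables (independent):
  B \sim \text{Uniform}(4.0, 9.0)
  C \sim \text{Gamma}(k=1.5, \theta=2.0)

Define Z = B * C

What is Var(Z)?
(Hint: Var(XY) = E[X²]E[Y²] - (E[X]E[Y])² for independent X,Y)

Var(XY) = E[X²]E[Y²] - (E[X]E[Y])²
E[B] = 6.5, Var(B) = 2.0833333
E[C] = 3, Var(C) = 6
E[B²] = 2.0833333 + 6.5² = 44.333333
E[C²] = 6 + 3² = 15
Var(Z) = 44.333333*15 - (6.5*3)²
= 665 - 380.25 = 284.75

284.75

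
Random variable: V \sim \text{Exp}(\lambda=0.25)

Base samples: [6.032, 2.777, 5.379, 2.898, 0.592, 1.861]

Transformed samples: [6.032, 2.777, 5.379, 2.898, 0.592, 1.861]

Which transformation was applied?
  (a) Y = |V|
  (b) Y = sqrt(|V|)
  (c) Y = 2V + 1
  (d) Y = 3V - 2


Checking option (a) Y = |V|:
  V = 6.032 -> Y = 6.032 ✓
  V = 2.777 -> Y = 2.777 ✓
  V = 5.379 -> Y = 5.379 ✓
All samples match this transformation.

(a) |V|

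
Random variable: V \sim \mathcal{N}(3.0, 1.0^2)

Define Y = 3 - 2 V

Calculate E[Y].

For Y = -2V + 3:
E[Y] = -2 * E[V] + 3
E[V] = 3.0 = 3
E[Y] = -2 * 3 + 3 = -3

-3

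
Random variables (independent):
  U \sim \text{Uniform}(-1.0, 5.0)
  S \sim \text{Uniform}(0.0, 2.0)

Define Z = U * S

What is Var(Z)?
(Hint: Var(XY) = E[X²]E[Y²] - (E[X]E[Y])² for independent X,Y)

Var(XY) = E[X²]E[Y²] - (E[X]E[Y])²
E[U] = 2, Var(U) = 3
E[S] = 1, Var(S) = 0.33333333
E[U²] = 3 + 2² = 7
E[S²] = 0.33333333 + 1² = 1.3333333
Var(Z) = 7*1.3333333 - (2*1)²
= 9.3333333 - 4 = 5.3333333

5.3333333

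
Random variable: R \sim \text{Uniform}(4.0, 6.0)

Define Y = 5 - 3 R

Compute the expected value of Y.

For Y = -3R + 5:
E[Y] = -3 * E[R] + 5
E[R] = (4 + 6)/2 = 5
E[Y] = -3 * 5 + 5 = -10

-10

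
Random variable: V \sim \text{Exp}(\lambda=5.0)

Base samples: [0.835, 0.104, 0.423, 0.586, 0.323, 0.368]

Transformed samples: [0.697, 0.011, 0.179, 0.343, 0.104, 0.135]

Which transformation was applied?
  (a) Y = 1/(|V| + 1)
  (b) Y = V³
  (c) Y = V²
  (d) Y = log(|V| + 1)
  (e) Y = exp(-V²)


Checking option (c) Y = V²:
  V = 0.835 -> Y = 0.697 ✓
  V = 0.104 -> Y = 0.011 ✓
  V = 0.423 -> Y = 0.179 ✓
All samples match this transformation.

(c) V²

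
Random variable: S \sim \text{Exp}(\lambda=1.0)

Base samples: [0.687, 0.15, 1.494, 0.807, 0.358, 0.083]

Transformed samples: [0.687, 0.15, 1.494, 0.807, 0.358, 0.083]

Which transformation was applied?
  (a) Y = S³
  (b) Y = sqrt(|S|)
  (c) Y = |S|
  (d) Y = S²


Checking option (c) Y = |S|:
  S = 0.687 -> Y = 0.687 ✓
  S = 0.15 -> Y = 0.15 ✓
  S = 1.494 -> Y = 1.494 ✓
All samples match this transformation.

(c) |S|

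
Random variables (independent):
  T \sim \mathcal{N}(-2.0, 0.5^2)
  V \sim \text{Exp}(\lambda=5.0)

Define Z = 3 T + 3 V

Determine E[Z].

E[Z] = 3*E[T] + 3*E[V]
E[T] = -2
E[V] = 0.2
E[Z] = 3*(-2) + 3*0.2 = -5.4

-5.4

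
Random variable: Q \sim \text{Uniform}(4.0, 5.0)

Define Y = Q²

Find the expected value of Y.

Using E[X²] = Var(X) + (E[X])²:
E[Q] = 4.5
Var(Q) = (5 - 4)^2/12 = 0.083333333
E[Q²] = 0.083333333 + 4.5² = 0.083333333 + 20.25 = 20.333333

20.333333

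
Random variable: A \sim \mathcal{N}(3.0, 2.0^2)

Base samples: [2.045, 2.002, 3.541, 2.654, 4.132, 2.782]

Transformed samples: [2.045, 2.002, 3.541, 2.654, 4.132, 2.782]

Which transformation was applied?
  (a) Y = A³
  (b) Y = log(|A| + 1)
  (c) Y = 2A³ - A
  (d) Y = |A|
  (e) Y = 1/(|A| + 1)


Checking option (d) Y = |A|:
  A = 2.045 -> Y = 2.045 ✓
  A = 2.002 -> Y = 2.002 ✓
  A = 3.541 -> Y = 3.541 ✓
All samples match this transformation.

(d) |A|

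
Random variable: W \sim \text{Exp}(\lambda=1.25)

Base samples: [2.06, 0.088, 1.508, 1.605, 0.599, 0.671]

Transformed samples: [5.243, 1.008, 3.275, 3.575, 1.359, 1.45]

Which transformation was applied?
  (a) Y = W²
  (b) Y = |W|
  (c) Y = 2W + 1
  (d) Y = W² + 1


Checking option (d) Y = W² + 1:
  W = 2.06 -> Y = 5.243 ✓
  W = 0.088 -> Y = 1.008 ✓
  W = 1.508 -> Y = 3.275 ✓
All samples match this transformation.

(d) W² + 1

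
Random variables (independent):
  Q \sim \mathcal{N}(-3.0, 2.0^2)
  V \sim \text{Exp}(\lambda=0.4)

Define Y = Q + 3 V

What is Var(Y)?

For independent RVs: Var(aX + bY) = a²Var(X) + b²Var(Y)
Var(Q) = 4
Var(V) = 6.25
Var(Y) = 1²*4 + 3²*6.25
= 1*4 + 9*6.25 = 60.25

60.25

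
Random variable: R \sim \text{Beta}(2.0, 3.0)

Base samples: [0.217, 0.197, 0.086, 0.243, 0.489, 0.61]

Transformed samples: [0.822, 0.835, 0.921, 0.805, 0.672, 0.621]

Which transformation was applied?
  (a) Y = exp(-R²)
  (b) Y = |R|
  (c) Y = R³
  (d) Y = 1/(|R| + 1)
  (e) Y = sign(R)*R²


Checking option (d) Y = 1/(|R| + 1):
  R = 0.217 -> Y = 0.822 ✓
  R = 0.197 -> Y = 0.835 ✓
  R = 0.086 -> Y = 0.921 ✓
All samples match this transformation.

(d) 1/(|R| + 1)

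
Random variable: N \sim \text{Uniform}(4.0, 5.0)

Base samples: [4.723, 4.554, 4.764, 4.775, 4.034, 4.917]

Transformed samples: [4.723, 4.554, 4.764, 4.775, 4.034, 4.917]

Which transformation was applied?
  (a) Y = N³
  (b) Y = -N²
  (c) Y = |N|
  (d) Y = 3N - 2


Checking option (c) Y = |N|:
  N = 4.723 -> Y = 4.723 ✓
  N = 4.554 -> Y = 4.554 ✓
  N = 4.764 -> Y = 4.764 ✓
All samples match this transformation.

(c) |N|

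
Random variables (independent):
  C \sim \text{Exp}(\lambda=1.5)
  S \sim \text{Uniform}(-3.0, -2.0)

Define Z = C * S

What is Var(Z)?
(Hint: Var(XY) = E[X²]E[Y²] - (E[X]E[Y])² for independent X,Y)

Var(XY) = E[X²]E[Y²] - (E[X]E[Y])²
E[C] = 0.66666667, Var(C) = 0.44444444
E[S] = -2.5, Var(S) = 0.083333333
E[C²] = 0.44444444 + 0.66666667² = 0.88888889
E[S²] = 0.083333333 + (-2.5)² = 6.3333333
Var(Z) = 0.88888889*6.3333333 - (0.66666667*(-2.5))²
= 5.6296296 - 2.7777778 = 2.8518519

2.8518519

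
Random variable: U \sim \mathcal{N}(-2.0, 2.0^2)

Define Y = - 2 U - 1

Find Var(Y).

For Y = aU + b: Var(Y) = a² * Var(U)
Var(U) = 2.0^2 = 4
Var(Y) = (-2)² * 4 = 4 * 4 = 16

16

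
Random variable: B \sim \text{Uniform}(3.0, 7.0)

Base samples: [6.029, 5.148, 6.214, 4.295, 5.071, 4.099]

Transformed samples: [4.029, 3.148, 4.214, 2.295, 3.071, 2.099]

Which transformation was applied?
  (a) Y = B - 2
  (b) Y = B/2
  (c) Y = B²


Checking option (a) Y = B - 2:
  B = 6.029 -> Y = 4.029 ✓
  B = 5.148 -> Y = 3.148 ✓
  B = 6.214 -> Y = 4.214 ✓
All samples match this transformation.

(a) B - 2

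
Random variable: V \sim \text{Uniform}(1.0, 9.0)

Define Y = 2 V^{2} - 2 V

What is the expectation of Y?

E[Y] = 2*E[V²] - 2*E[V]
E[V] = 5
E[V²] = Var(V) + (E[V])² = 5.3333333 + 25 = 30.333333
E[Y] = 2*30.333333 - 2*5 = 50.666667

50.666667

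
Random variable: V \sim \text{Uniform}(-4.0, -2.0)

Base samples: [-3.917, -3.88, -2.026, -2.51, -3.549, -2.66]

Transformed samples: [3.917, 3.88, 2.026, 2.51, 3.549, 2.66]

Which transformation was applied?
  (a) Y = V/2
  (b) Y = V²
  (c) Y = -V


Checking option (c) Y = -V:
  V = -3.917 -> Y = 3.917 ✓
  V = -3.88 -> Y = 3.88 ✓
  V = -2.026 -> Y = 2.026 ✓
All samples match this transformation.

(c) -V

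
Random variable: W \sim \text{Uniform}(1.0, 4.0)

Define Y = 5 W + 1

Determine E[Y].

For Y = 5W + 1:
E[Y] = 5 * E[W] + 1
E[W] = (1 + 4)/2 = 2.5
E[Y] = 5 * 2.5 + 1 = 13.5

13.5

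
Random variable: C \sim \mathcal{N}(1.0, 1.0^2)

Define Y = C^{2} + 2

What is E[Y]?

E[Y] = 1*E[C²] + 2
E[C] = 1
E[C²] = Var(C) + (E[C])² = 1 + 1 = 2
E[Y] = 1*2 + 2 = 4

4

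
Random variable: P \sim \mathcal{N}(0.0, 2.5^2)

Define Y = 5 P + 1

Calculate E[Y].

For Y = 5P + 1:
E[Y] = 5 * E[P] + 1
E[P] = 0.0 = 0
E[Y] = 5 * 0 + 1 = 1

1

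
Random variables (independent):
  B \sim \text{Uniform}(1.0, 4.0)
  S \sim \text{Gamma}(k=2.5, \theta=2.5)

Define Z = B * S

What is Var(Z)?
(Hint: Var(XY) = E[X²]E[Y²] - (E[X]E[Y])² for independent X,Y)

Var(XY) = E[X²]E[Y²] - (E[X]E[Y])²
E[B] = 2.5, Var(B) = 0.75
E[S] = 6.25, Var(S) = 15.625
E[B²] = 0.75 + 2.5² = 7
E[S²] = 15.625 + 6.25² = 54.6875
Var(Z) = 7*54.6875 - (2.5*6.25)²
= 382.8125 - 244.14062 = 138.67188

138.67188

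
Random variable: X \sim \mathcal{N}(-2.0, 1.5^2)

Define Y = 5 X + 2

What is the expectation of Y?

For Y = 5X + 2:
E[Y] = 5 * E[X] + 2
E[X] = -2.0 = -2
E[Y] = 5 * (-2) + 2 = -8

-8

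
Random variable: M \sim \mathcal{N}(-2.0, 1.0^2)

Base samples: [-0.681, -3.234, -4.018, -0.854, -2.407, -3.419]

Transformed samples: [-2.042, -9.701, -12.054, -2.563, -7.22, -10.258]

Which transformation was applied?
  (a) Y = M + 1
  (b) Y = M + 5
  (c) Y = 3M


Checking option (c) Y = 3M:
  M = -0.681 -> Y = -2.042 ✓
  M = -3.234 -> Y = -9.701 ✓
  M = -4.018 -> Y = -12.054 ✓
All samples match this transformation.

(c) 3M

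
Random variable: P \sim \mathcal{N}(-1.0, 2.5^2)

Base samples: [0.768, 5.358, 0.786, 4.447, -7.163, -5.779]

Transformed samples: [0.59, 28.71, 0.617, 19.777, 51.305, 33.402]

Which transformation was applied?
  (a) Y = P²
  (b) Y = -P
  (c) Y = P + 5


Checking option (a) Y = P²:
  P = 0.768 -> Y = 0.59 ✓
  P = 5.358 -> Y = 28.71 ✓
  P = 0.786 -> Y = 0.617 ✓
All samples match this transformation.

(a) P²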